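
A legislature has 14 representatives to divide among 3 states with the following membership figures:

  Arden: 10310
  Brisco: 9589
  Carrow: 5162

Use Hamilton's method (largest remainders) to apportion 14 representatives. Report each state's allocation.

Arden: 6, Brisco: 5, Carrow: 3

The standard divisor is 25061/14 ≈ 1790.071.
Standard quotas: Arden 5.7595, Brisco 5.3568, Carrow 2.8837.
Lower quotas: Arden 5, Brisco 5, Carrow 2 (sum 12, leaving 2 seats).
Remainders in descending order: Carrow 0.8837, Arden 0.7595, Brisco 0.3568.
The surplus seats go to Carrow, Arden.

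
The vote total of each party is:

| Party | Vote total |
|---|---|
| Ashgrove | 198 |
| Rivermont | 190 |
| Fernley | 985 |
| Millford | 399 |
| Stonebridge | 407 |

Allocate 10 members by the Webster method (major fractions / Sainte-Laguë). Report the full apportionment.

Ashgrove=1, Rivermont=1, Fernley=4, Millford=2, Stonebridge=2

Standard divisor 2179/10 ≈ 217.9; standard quotas: Ashgrove 0.909, Rivermont 0.872, Fernley 4.520, Millford 1.831, Stonebridge 1.868.
Rounding to the nearest integer gives 1, 1, 5, 2, 2 = 11 seats, so the divisor must be adjusted.
With modified divisor 240: modified quotas Ashgrove 0.825, Rivermont 0.792, Fernley 4.104, Millford 1.663, Stonebridge 1.696.
Rounding to the nearest integer: Ashgrove 1, Rivermont 1, Fernley 4, Millford 2, Stonebridge 2 (total 10).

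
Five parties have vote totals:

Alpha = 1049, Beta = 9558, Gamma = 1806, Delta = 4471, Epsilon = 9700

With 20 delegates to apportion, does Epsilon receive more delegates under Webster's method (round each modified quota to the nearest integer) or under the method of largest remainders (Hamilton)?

Webster: Alpha 1, Beta 7, Gamma 1, Delta 3, Epsilon 8.
Hamilton: Alpha 1, Beta 7, Gamma 1, Delta 4, Epsilon 7.
Epsilon gets 8 under Webster and 7 under Hamilton.

Webster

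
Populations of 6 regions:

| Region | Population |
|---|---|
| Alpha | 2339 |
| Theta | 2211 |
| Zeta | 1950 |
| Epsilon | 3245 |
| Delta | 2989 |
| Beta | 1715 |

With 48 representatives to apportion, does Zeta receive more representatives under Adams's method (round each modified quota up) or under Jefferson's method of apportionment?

Adams

Adams: Alpha 8, Theta 7, Zeta 7, Epsilon 10, Delta 10, Beta 6.
Jefferson: Alpha 8, Theta 7, Zeta 6, Epsilon 11, Delta 10, Beta 6.
Zeta gets 7 under Adams and 6 under Jefferson.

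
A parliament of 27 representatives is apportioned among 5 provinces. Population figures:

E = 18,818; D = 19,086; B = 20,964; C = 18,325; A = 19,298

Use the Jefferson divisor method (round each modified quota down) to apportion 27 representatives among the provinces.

E=5, D=5, B=6, C=5, A=6

Standard divisor 96491/27 ≈ 3573.741; standard quotas: E 5.266, D 5.341, B 5.866, C 5.128, A 5.400.
Rounding down gives 5, 5, 5, 5, 5 = 25 seats, so the divisor must be adjusted.
With modified divisor 3200: modified quotas E 5.881, D 5.964, B 6.551, C 5.727, A 6.031.
Rounding down: E 5, D 5, B 6, C 5, A 6 (total 27).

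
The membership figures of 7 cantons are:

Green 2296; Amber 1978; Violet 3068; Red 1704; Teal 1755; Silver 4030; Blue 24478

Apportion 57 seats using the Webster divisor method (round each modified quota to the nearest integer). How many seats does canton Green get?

Standard divisor 39309/57 ≈ 689.632; standard quotas: Green 3.329, Amber 2.868, Violet 4.449, Red 2.471, Teal 2.545, Silver 5.844, Blue 35.494.
Rounding to the nearest integer gives 3, 3, 4, 2, 3, 6, 35 = 56 seats, so the divisor must be adjusted.
With modified divisor 687.2: modified quotas Green 3.341, Amber 2.878, Violet 4.464, Red 2.480, Teal 2.554, Silver 5.864, Blue 35.620.
Rounding to the nearest integer: Green 3, Amber 3, Violet 4, Red 2, Teal 3, Silver 6, Blue 36 (total 57).
Green receives 3.

3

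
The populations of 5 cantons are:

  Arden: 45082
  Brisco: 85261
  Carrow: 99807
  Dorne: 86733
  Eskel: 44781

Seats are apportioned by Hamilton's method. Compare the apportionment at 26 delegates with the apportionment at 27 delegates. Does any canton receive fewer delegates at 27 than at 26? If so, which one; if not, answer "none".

Arden

At 26 seats: Arden 4, Brisco 6, Carrow 7, Dorne 6, Eskel 3.
At 27 seats: Arden 3, Brisco 6, Carrow 8, Dorne 7, Eskel 3.
Arden drops from 4 to 3.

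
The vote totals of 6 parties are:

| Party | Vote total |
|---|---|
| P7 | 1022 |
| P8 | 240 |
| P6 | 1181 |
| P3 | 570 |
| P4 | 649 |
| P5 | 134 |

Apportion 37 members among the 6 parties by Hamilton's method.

P7 10, P8 2, P6 12, P3 6, P4 6, P5 1

Standard divisor: 3796 ÷ 37 ≈ 102.595.
Standard quotas: P7 9.962, P8 2.339, P6 11.511, P3 5.556, P4 6.326, P5 1.306.
Lower quotas: P7 9, P8 2, P6 11, P3 5, P4 6, P5 1 (sum 34, leaving 3 seats).
Remainders in descending order: P7 0.962, P3 0.556, P6 0.511, P8 0.339, P4 0.326, P5 0.306.
The surplus seats go to P7, P3, P6.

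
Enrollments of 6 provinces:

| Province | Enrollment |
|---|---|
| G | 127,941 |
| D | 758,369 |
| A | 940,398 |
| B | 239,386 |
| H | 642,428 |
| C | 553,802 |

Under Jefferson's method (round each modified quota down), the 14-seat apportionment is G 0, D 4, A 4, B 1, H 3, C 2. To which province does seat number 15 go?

A

Priority for the next seat is population ÷ (current seats + 1).
Priorities: G 127941.000, D 151673.800, A 188079.600, B 119693.000, H 160607.000, C 184600.667.
Highest priority: A.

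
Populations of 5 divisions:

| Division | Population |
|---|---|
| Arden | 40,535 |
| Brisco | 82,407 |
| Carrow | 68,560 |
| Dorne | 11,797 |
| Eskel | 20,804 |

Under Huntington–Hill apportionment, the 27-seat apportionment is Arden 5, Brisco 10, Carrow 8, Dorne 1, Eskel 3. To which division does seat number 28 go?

Priority for the next seat is population ÷ (√(s·(s+1))).
Priorities: Arden 7400.645, Brisco 7857.199, Carrow 8079.873, Dorne 8341.739, Eskel 6005.598.
Highest priority: Dorne.

Dorne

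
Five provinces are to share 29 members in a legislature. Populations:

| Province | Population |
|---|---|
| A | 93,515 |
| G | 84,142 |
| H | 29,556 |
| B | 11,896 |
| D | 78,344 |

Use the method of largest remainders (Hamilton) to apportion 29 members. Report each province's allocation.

A 9; G 8; H 3; B 1; D 8

The standard divisor is 297453/29 = 10257.
Standard quotas: A 9.1172, G 8.2034, H 2.8815, B 1.1598, D 7.6381.
Lower quotas: A 9, G 8, H 2, B 1, D 7 (sum 27, leaving 2 seats).
Remainders in descending order: H 0.8815, D 0.6381, G 0.2034, B 0.1598, A 0.1172.
The surplus seats go to H, D.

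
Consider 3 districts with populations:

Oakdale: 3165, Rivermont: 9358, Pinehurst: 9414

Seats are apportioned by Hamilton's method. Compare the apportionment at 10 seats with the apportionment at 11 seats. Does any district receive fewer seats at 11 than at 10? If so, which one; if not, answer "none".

At 10 seats: Oakdale 2, Rivermont 4, Pinehurst 4.
At 11 seats: Oakdale 1, Rivermont 5, Pinehurst 5.
Oakdale drops from 2 to 1.

Oakdale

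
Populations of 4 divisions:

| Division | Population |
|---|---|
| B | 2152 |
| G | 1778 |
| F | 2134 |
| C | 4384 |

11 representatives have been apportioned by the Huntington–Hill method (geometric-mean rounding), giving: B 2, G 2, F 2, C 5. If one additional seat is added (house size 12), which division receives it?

B

Priority for the next seat is population ÷ (√(s·(s+1))).
Priorities: B 878.550, G 725.865, F 871.202, C 800.405.
Highest priority: B.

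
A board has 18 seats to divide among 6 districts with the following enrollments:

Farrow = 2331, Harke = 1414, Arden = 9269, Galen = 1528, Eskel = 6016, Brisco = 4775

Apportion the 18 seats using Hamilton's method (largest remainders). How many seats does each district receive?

Total 25333; standard divisor 25333/18 ≈ 1407.389.
Standard quotas: Farrow 1.6563, Harke 1.0047, Arden 6.5860, Galen 1.0857, Eskel 4.2746, Brisco 3.3928.
Lower quotas: Farrow 1, Harke 1, Arden 6, Galen 1, Eskel 4, Brisco 3 (sum 16, leaving 2 seats).
Remainders in descending order: Farrow 0.6563, Arden 0.5860, Brisco 0.3928, Eskel 0.2746, Galen 0.0857, Harke 0.0047.
The surplus seats go to Farrow, Arden.

Farrow 2; Harke 1; Arden 7; Galen 1; Eskel 4; Brisco 3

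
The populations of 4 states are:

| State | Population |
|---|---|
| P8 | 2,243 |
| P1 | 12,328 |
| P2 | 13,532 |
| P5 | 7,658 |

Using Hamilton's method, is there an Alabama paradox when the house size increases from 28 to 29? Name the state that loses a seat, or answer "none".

none

At 28 seats: P8 2, P1 10, P2 10, P5 6.
At 29 seats: P8 2, P1 10, P2 11, P5 6.
No state's allocation decreased.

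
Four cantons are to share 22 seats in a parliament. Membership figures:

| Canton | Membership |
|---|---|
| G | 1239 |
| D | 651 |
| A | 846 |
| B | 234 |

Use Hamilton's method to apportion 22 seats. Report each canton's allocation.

Standard divisor: 2970 ÷ 22 = 135.
Standard quotas: G 9.178, D 4.822, A 6.267, B 1.733.
Lower quotas: G 9, D 4, A 6, B 1 (sum 20, leaving 2 seats).
Remainders in descending order: D 0.822, B 0.733, A 0.267, G 0.178.
The surplus seats go to D, B.

G=9, D=5, A=6, B=2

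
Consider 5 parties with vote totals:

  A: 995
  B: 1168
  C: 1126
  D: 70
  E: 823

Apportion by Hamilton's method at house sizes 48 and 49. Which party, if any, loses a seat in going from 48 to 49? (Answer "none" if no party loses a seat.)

At 48 seats: A 11, B 13, C 13, D 1, E 10.
At 49 seats: A 12, B 14, C 13, D 1, E 9.
E drops from 10 to 9.

E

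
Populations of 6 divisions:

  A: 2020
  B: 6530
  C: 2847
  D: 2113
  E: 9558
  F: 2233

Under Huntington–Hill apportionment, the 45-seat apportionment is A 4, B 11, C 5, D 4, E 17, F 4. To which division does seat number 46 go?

Priority for the next seat is population ÷ (√(s·(s+1))).
Priorities: A 451.686, B 568.364, C 519.789, D 472.481, E 546.394, F 499.314.
Highest priority: B.

B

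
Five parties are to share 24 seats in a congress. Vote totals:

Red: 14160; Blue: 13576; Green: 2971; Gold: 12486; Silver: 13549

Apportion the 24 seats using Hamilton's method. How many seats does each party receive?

Red 6, Blue 6, Green 1, Gold 5, Silver 6

The standard divisor is 56742/24 ≈ 2364.25.
Standard quotas: Red 5.9892, Blue 5.7422, Green 1.2566, Gold 5.2812, Silver 5.7308.
Lower quotas: Red 5, Blue 5, Green 1, Gold 5, Silver 5 (sum 21, leaving 3 seats).
Remainders in descending order: Red 0.9892, Blue 0.7422, Silver 0.7308, Gold 0.2812, Green 0.2566.
Largest remainders: Red, Blue, Silver receive the extra seats.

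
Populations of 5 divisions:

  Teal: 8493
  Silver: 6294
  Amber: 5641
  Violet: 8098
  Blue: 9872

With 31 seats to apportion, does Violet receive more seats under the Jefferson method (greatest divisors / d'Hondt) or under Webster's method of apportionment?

Jefferson: Teal 7, Silver 5, Amber 4, Violet 7, Blue 8.
Webster: Teal 7, Silver 5, Amber 5, Violet 6, Blue 8.
Violet gets 7 under Jefferson and 6 under Webster.

Jefferson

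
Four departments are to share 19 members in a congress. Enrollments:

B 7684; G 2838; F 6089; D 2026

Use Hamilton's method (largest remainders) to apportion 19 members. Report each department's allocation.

The standard divisor is 18637/19 ≈ 980.895.
Standard quotas: B 7.8337, G 2.8933, F 6.2076, D 2.0655.
Lower quotas: B 7, G 2, F 6, D 2 (sum 17, leaving 2 seats).
Remainders in descending order: G 0.8933, B 0.8337, F 0.2076, D 0.0655.
The surplus seats go to G, B.

B: 8; G: 3; F: 6; D: 2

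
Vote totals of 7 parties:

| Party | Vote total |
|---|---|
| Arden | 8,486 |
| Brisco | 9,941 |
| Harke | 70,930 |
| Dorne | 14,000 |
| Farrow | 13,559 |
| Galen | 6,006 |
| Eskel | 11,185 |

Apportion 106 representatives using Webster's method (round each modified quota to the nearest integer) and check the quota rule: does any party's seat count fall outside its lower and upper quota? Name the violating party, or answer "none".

Harke

Standard quotas: Arden 6.707, Brisco 7.858, Harke 56.064, Dorne 11.066, Farrow 10.717, Galen 4.747, Eskel 8.841.
Webster allocation: Arden 7, Brisco 8, Harke 55, Dorne 11, Farrow 11, Galen 5, Eskel 9.
Harke has quota 56.064 (lower 56, upper 57) but receives 55 — outside the quota interval.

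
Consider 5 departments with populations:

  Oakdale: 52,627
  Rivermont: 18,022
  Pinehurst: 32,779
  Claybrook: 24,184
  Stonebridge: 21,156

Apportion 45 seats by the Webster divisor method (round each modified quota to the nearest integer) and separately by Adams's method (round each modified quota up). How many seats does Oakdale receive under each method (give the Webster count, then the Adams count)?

16 and 15

Webster: Oakdale 16, Rivermont 6, Pinehurst 10, Claybrook 7, Stonebridge 6.
Adams: Oakdale 15, Rivermont 6, Pinehurst 10, Claybrook 7, Stonebridge 7.
Oakdale gets 16 under Webster and 15 under Adams.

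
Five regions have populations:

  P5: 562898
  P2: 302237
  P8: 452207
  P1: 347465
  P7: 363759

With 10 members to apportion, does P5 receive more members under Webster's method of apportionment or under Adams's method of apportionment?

Webster

Webster: P5 3, P2 1, P8 2, P1 2, P7 2.
Adams: P5 2, P2 2, P8 2, P1 2, P7 2.
P5 gets 3 under Webster and 2 under Adams.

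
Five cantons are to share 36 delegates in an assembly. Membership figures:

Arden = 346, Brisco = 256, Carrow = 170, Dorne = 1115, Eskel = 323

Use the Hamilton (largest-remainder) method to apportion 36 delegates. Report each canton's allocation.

Arden=6, Brisco=4, Carrow=3, Dorne=18, Eskel=5

Standard divisor: 2210 ÷ 36 ≈ 61.389.
Standard quotas: Arden 5.636, Brisco 4.170, Carrow 2.769, Dorne 18.163, Eskel 5.262.
Lower quotas: Arden 5, Brisco 4, Carrow 2, Dorne 18, Eskel 5 (sum 34, leaving 2 seats).
Remainders in descending order: Carrow 0.769, Arden 0.636, Eskel 0.262, Brisco 0.170, Dorne 0.163.
The surplus seats go to Carrow, Arden.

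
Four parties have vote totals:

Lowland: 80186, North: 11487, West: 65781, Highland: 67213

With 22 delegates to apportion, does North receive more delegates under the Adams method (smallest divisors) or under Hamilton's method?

Adams

Adams: Lowland 8, North 2, West 6, Highland 6.
Hamilton: Lowland 8, North 1, West 6, Highland 7.
North gets 2 under Adams and 1 under Hamilton.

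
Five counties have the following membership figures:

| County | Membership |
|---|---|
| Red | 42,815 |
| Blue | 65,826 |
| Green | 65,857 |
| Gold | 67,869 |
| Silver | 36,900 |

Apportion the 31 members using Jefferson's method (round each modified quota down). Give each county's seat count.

Standard divisor 279267/31 ≈ 9008.613; standard quotas: Red 4.753, Blue 7.307, Green 7.310, Gold 7.534, Silver 4.096.
Rounding down gives 4, 7, 7, 7, 4 = 29 seats, so the divisor must be adjusted.
With modified divisor 8400: modified quotas Red 5.097, Blue 7.836, Green 7.840, Gold 8.080, Silver 4.393.
Rounding down: Red 5, Blue 7, Green 7, Gold 8, Silver 4 (total 31).

Red: 5, Blue: 7, Green: 7, Gold: 8, Silver: 4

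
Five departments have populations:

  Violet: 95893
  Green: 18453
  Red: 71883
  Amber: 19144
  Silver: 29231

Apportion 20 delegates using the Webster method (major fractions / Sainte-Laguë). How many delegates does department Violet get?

Standard divisor 234604/20 ≈ 11730.2; standard quotas: Violet 8.175, Green 1.573, Red 6.128, Amber 1.632, Silver 2.492.
Rounding to the nearest integer gives Violet 8, Green 2, Red 6, Amber 2, Silver 2 — total 20, matching the house size, so no adjustment is needed.
Violet receives 8.

8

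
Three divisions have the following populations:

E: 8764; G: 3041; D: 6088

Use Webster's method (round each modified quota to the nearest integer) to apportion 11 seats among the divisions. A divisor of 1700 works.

E 5, G 2, D 4

With modified divisor 1700: modified quotas E 5.155, G 1.789, D 3.581.
Rounding to the nearest integer: E 5, G 2, D 4 (total 11).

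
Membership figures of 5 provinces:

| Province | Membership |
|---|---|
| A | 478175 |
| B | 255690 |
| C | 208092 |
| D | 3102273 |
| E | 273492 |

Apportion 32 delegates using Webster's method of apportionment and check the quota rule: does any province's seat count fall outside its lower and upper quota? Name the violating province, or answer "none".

Standard quotas: A 3.544, B 1.895, C 1.542, D 22.992, E 2.027.
Webster allocation: A 3, B 2, C 2, D 23, E 2.
Every allocation lies between the lower and upper quota.

none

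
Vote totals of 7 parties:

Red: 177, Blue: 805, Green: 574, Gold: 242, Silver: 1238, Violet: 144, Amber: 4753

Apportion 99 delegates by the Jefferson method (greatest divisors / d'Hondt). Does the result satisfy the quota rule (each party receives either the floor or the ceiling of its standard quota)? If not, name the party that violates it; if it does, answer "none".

Amber

Standard quotas: Red 2.209, Blue 10.046, Green 7.163, Gold 3.020, Silver 15.450, Violet 1.797, Amber 59.315.
Jefferson allocation: Red 2, Blue 10, Green 7, Gold 3, Silver 15, Violet 1, Amber 61.
Amber has quota 59.315 (lower 59, upper 60) but receives 61 — outside the quota interval.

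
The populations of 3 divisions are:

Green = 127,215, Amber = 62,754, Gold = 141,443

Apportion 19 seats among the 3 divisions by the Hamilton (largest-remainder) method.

Green 7, Amber 4, Gold 8

Total 331412; standard divisor 331412/19 ≈ 17442.737.
Standard quotas: Green 7.2933, Amber 3.5977, Gold 8.1090.
Lower quotas: Green 7, Amber 3, Gold 8 (sum 18, leaving 1 seat).
Remainders in descending order: Amber 0.5977, Green 0.2933, Gold 0.1090.
Largest remainder: Amber receives the extra seat.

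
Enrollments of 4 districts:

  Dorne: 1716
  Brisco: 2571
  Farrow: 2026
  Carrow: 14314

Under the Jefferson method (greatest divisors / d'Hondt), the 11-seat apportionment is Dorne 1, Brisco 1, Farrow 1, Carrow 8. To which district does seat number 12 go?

Priority for the next seat is population ÷ (current seats + 1).
Priorities: Dorne 858.000, Brisco 1285.500, Farrow 1013.000, Carrow 1590.444.
Highest priority: Carrow.

Carrow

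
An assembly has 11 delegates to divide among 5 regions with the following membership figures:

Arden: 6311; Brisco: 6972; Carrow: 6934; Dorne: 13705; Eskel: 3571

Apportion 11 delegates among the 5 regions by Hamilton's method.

Arden=2, Brisco=2, Carrow=2, Dorne=4, Eskel=1

Standard divisor: 37493 ÷ 11 ≈ 3408.455.
Standard quotas: Arden 1.8516, Brisco 2.0455, Carrow 2.0344, Dorne 4.0209, Eskel 1.0477.
Lower quotas: Arden 1, Brisco 2, Carrow 2, Dorne 4, Eskel 1 (sum 10, leaving 1 seat).
Remainders in descending order: Arden 0.8516, Eskel 0.0477, Brisco 0.0455, Carrow 0.0344, Dorne 0.0209.
The surplus seat goes to Arden.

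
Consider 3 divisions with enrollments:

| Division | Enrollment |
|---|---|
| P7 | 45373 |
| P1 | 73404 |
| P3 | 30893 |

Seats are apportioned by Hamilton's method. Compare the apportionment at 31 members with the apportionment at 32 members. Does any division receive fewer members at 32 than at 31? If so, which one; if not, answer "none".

At 31 seats: P7 9, P1 15, P3 7.
At 32 seats: P7 10, P1 16, P3 6.
P3 drops from 7 to 6.

P3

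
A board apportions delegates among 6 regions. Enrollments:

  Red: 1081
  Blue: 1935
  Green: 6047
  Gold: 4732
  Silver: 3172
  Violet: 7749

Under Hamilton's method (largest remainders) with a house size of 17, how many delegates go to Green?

4

Total 24716; standard divisor 24716/17 ≈ 1453.882.
Standard quotas: Red 0.7435, Blue 1.3309, Green 4.1592, Gold 3.2547, Silver 2.1817, Violet 5.3299.
Lower quotas: Red 0, Blue 1, Green 4, Gold 3, Silver 2, Violet 5 (sum 15, leaving 2 seats).
Remainders in descending order: Red 0.7435, Blue 0.3309, Violet 0.3299, Gold 0.2547, Silver 0.1817, Green 0.1592.
The surplus seats go to Red, Blue.
Green receives 4.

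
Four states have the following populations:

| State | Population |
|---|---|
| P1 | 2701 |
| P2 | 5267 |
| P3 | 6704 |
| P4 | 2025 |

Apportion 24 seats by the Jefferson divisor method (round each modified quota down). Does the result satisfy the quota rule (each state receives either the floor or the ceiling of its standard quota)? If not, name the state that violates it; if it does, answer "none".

Standard quotas: P1 3.882, P2 7.571, P3 9.636, P4 2.911.
Jefferson allocation: P1 4, P2 7, P3 10, P4 3.
Every allocation lies between the lower and upper quota.

none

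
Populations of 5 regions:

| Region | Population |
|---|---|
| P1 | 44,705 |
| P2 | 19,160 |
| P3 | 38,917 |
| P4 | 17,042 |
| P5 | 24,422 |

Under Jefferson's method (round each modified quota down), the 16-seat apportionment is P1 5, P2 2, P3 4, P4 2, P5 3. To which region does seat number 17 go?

Priority for the next seat is population ÷ (current seats + 1).
Priorities: P1 7450.833, P2 6386.667, P3 7783.400, P4 5680.667, P5 6105.500.
Highest priority: P3.

P3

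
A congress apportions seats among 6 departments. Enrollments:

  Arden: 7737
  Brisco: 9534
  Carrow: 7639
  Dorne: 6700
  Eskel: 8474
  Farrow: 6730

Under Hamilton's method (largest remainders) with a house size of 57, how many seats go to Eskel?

Total 46814; standard divisor 46814/57 ≈ 821.298.
Standard quotas: Arden 9.4205, Brisco 11.6085, Carrow 9.3011, Dorne 8.1578, Eskel 10.3178, Farrow 8.1943.
Lower quotas: Arden 9, Brisco 11, Carrow 9, Dorne 8, Eskel 10, Farrow 8 (sum 55, leaving 2 seats).
Remainders in descending order: Brisco 0.6085, Arden 0.4205, Eskel 0.3178, Carrow 0.3011, Farrow 0.1943, Dorne 0.1578.
The surplus seats go to Brisco, Arden.
Eskel receives 10.

10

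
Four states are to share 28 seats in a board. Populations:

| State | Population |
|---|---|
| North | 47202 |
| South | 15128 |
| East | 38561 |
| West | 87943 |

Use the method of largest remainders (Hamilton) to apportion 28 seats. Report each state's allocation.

The standard divisor is 188834/28 ≈ 6744.071.
Standard quotas: North 6.9990, South 2.2432, East 5.7178, West 13.0400.
Lower quotas: North 6, South 2, East 5, West 13 (sum 26, leaving 2 seats).
Remainders in descending order: North 0.9990, East 0.7178, South 0.2432, West 0.0400.
Largest remainders: North, East receive the extra seats.

North 7, South 2, East 6, West 13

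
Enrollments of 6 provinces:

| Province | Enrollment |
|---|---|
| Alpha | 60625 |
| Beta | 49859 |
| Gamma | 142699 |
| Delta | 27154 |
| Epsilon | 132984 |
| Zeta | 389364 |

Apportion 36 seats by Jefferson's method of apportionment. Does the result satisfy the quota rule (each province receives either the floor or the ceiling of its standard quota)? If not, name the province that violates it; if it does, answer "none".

Standard quotas: Alpha 2.719, Beta 2.236, Gamma 6.400, Delta 1.218, Epsilon 5.964, Zeta 17.463.
Jefferson allocation: Alpha 2, Beta 2, Gamma 6, Delta 1, Epsilon 6, Zeta 19.
Zeta has quota 17.463 (lower 17, upper 18) but receives 19 — outside the quota interval.

Zeta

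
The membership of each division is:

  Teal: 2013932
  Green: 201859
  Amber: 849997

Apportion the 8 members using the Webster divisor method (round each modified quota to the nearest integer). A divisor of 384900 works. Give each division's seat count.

With modified divisor 384900: modified quotas Teal 5.232, Green 0.524, Amber 2.208.
Rounding to the nearest integer: Teal 5, Green 1, Amber 2 (total 8).

Teal=5; Green=1; Amber=2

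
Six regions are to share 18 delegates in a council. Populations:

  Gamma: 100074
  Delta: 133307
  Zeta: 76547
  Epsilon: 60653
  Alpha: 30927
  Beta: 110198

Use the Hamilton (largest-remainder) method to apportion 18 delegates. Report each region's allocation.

Standard divisor: 511706 ÷ 18 ≈ 28428.111.
Standard quotas: Gamma 3.5202, Delta 4.6893, Zeta 2.6927, Epsilon 2.1336, Alpha 1.0879, Beta 3.8764.
Lower quotas: Gamma 3, Delta 4, Zeta 2, Epsilon 2, Alpha 1, Beta 3 (sum 15, leaving 3 seats).
Remainders in descending order: Beta 0.8764, Zeta 0.6927, Delta 0.6893, Gamma 0.5202, Epsilon 0.1336, Alpha 0.0879.
Largest remainders: Beta, Zeta, Delta receive the extra seats.

Gamma 3, Delta 5, Zeta 3, Epsilon 2, Alpha 1, Beta 4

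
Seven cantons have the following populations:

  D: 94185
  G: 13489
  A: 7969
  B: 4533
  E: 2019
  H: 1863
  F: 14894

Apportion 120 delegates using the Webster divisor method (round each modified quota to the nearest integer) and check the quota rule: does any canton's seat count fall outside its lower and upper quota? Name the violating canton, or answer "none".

D

Standard quotas: D 81.339, G 11.649, A 6.882, B 3.915, E 1.744, H 1.609, F 12.863.
Webster allocation: D 80, G 12, A 7, B 4, E 2, H 2, F 13.
D has quota 81.339 (lower 81, upper 82) but receives 80 — outside the quota interval.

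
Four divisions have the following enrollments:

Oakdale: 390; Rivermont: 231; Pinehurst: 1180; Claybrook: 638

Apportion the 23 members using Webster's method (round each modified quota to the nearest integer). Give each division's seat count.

Standard divisor 2439/23 ≈ 106.043; standard quotas: Oakdale 3.678, Rivermont 2.178, Pinehurst 11.128, Claybrook 6.016.
Rounding to the nearest integer gives Oakdale 4, Rivermont 2, Pinehurst 11, Claybrook 6 — total 23, matching the house size, so no adjustment is needed.

Oakdale 4; Rivermont 2; Pinehurst 11; Claybrook 6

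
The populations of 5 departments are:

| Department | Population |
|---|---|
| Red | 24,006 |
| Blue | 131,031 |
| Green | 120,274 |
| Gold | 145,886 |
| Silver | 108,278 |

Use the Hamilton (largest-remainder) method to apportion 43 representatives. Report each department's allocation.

Red: 2, Blue: 10, Green: 10, Gold: 12, Silver: 9

The standard divisor is 529475/43 ≈ 12313.372.
Standard quotas: Red 1.9496, Blue 10.6414, Green 9.7678, Gold 11.8478, Silver 8.7935.
Lower quotas: Red 1, Blue 10, Green 9, Gold 11, Silver 8 (sum 39, leaving 4 seats).
Remainders in descending order: Red 0.9496, Gold 0.8478, Silver 0.7935, Green 0.7678, Blue 0.6414.
Largest remainders: Red, Gold, Silver, Green receive the extra seats.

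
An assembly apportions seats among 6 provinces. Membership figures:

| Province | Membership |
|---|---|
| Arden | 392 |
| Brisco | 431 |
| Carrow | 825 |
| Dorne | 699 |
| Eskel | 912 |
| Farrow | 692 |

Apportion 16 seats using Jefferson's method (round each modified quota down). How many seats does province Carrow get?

3

Standard divisor 3951/16 ≈ 246.938; standard quotas: Arden 1.587, Brisco 1.745, Carrow 3.341, Dorne 2.831, Eskel 3.693, Farrow 2.802.
Rounding down gives 1, 1, 3, 2, 3, 2 = 12 seats, so the divisor must be adjusted.
With modified divisor 210: modified quotas Arden 1.867, Brisco 2.052, Carrow 3.929, Dorne 3.329, Eskel 4.343, Farrow 3.295.
Rounding down: Arden 1, Brisco 2, Carrow 3, Dorne 3, Eskel 4, Farrow 3 (total 16).
Carrow receives 3.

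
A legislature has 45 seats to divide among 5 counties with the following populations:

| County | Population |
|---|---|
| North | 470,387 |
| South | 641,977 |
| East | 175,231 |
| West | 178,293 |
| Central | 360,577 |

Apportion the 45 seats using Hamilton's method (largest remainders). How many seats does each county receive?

North 12, South 16, East 4, West 4, Central 9

Standard divisor: 1826465 ÷ 45 ≈ 40588.111.
Standard quotas: North 11.5893, South 15.8169, East 4.3173, West 4.3927, Central 8.8838.
Lower quotas: North 11, South 15, East 4, West 4, Central 8 (sum 42, leaving 3 seats).
Remainders in descending order: Central 0.8838, South 0.8169, North 0.5893, West 0.3927, East 0.3173.
The surplus seats go to Central, South, North.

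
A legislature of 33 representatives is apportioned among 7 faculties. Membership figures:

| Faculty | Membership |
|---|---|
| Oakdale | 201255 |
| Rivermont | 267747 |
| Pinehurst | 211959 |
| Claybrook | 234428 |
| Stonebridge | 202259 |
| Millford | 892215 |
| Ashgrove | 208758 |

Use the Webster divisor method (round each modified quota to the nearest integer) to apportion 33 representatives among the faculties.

Oakdale: 3, Rivermont: 4, Pinehurst: 3, Claybrook: 4, Stonebridge: 3, Millford: 13, Ashgrove: 3

Standard divisor 2218621/33 ≈ 67230.939; standard quotas: Oakdale 2.993, Rivermont 3.982, Pinehurst 3.153, Claybrook 3.487, Stonebridge 3.008, Millford 13.271, Ashgrove 3.105.
Rounding to the nearest integer gives 3, 4, 3, 3, 3, 13, 3 = 32 seats, so the divisor must be adjusted.
With modified divisor 66500: modified quotas Oakdale 3.026, Rivermont 4.026, Pinehurst 3.187, Claybrook 3.525, Stonebridge 3.041, Millford 13.417, Ashgrove 3.139.
Rounding to the nearest integer: Oakdale 3, Rivermont 4, Pinehurst 3, Claybrook 4, Stonebridge 3, Millford 13, Ashgrove 3 (total 33).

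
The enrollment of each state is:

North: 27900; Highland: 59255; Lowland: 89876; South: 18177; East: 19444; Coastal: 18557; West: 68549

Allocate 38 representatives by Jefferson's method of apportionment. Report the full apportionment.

Standard divisor 301758/38 ≈ 7941; standard quotas: North 3.513, Highland 7.462, Lowland 11.318, South 2.289, East 2.449, Coastal 2.337, West 8.632.
Rounding down gives 3, 7, 11, 2, 2, 2, 8 = 35 seats, so the divisor must be adjusted.
With modified divisor 7200: modified quotas North 3.875, Highland 8.230, Lowland 12.483, South 2.525, East 2.701, Coastal 2.577, West 9.521.
Rounding down: North 3, Highland 8, Lowland 12, South 2, East 2, Coastal 2, West 9 (total 38).

North 3; Highland 8; Lowland 12; South 2; East 2; Coastal 2; West 9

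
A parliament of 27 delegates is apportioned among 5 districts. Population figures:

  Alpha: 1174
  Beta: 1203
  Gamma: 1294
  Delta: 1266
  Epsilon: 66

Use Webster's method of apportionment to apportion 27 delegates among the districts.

Alpha: 6, Beta: 7, Gamma: 7, Delta: 7, Epsilon: 0

Standard divisor 5003/27 ≈ 185.296; standard quotas: Alpha 6.336, Beta 6.492, Gamma 6.983, Delta 6.832, Epsilon 0.356.
Rounding to the nearest integer gives 6, 6, 7, 7, 0 = 26 seats, so the divisor must be adjusted.
With modified divisor 183: modified quotas Alpha 6.415, Beta 6.574, Gamma 7.071, Delta 6.918, Epsilon 0.361.
Rounding to the nearest integer: Alpha 6, Beta 7, Gamma 7, Delta 7, Epsilon 0 (total 27).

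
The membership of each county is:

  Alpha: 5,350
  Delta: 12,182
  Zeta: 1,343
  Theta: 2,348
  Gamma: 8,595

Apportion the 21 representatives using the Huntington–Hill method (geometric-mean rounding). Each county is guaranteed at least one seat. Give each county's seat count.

Alpha=4, Delta=8, Zeta=1, Theta=2, Gamma=6

With divisor 1490: modified quotas Alpha 3.591, Delta 8.176, Zeta 0.901, Theta 1.576, Gamma 5.768.
Geometric-mean thresholds: Alpha √(3·4)=3.464, Delta √(8·9)=8.485, Zeta (min 1), Theta √(1·2)=1.414, Gamma √(5·6)=5.477.
Each quota rounded against its threshold gives Alpha 4, Delta 8, Zeta 1, Theta 2, Gamma 6 (total 21).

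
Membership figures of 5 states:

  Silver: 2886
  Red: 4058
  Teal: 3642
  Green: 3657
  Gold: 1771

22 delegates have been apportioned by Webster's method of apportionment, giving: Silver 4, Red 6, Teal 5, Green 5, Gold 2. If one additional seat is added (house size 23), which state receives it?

Priority for the next seat is population ÷ (current seats + 0.5).
Priorities: Silver 641.333, Red 624.308, Teal 662.182, Green 664.909, Gold 708.400.
Highest priority: Gold.

Gold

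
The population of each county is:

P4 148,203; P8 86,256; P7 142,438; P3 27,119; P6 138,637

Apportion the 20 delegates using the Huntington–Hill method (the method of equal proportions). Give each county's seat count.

With divisor 26532: modified quotas P4 5.586, P8 3.251, P7 5.369, P3 1.022, P6 5.225.
Geometric-mean thresholds: P4 √(5·6)=5.477, P8 √(3·4)=3.464, P7 √(5·6)=5.477, P3 √(1·2)=1.414, P6 √(5·6)=5.477.
Each quota rounded against its threshold gives P4 6, P8 3, P7 5, P3 1, P6 5 (total 20).

P4: 6, P8: 3, P7: 5, P3: 1, P6: 5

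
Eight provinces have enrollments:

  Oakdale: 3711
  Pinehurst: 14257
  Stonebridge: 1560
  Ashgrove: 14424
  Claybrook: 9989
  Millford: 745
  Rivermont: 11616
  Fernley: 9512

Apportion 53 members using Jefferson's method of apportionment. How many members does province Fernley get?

8

Standard divisor 65814/53 ≈ 1241.774; standard quotas: Oakdale 2.988, Pinehurst 11.481, Stonebridge 1.256, Ashgrove 11.616, Claybrook 8.044, Millford 0.600, Rivermont 9.354, Fernley 7.660.
Rounding down gives 2, 11, 1, 11, 8, 0, 9, 7 = 49 seats, so the divisor must be adjusted.
With modified divisor 1170: modified quotas Oakdale 3.172, Pinehurst 12.185, Stonebridge 1.333, Ashgrove 12.328, Claybrook 8.538, Millford 0.637, Rivermont 9.928, Fernley 8.130.
Rounding down: Oakdale 3, Pinehurst 12, Stonebridge 1, Ashgrove 12, Claybrook 8, Millford 0, Rivermont 9, Fernley 8 (total 53).
Fernley receives 8.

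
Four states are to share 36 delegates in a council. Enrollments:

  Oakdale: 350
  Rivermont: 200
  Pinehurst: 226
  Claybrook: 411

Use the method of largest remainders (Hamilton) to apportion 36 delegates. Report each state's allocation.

Total 1187; standard divisor 1187/36 ≈ 32.972.
Standard quotas: Oakdale 10.615, Rivermont 6.066, Pinehurst 6.854, Claybrook 12.465.
Lower quotas: Oakdale 10, Rivermont 6, Pinehurst 6, Claybrook 12 (sum 34, leaving 2 seats).
Remainders in descending order: Pinehurst 0.854, Oakdale 0.615, Claybrook 0.465, Rivermont 0.066.
Largest remainders: Pinehurst, Oakdale receive the extra seats.

Oakdale 11, Rivermont 6, Pinehurst 7, Claybrook 12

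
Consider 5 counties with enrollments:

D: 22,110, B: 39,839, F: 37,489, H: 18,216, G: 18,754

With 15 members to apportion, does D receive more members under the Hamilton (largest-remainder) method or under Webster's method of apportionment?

Hamilton

Hamilton: D 3, B 4, F 4, H 2, G 2.
Webster: D 2, B 5, F 4, H 2, G 2.
D gets 3 under Hamilton and 2 under Webster.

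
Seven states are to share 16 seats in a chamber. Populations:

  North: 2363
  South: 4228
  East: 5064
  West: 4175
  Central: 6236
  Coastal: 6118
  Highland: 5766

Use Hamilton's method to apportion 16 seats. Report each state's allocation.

Total 33950; standard divisor 33950/16 ≈ 2121.875.
Standard quotas: North 1.1136, South 1.9926, East 2.3866, West 1.9676, Central 2.9389, Coastal 2.8833, Highland 2.7174.
Lower quotas: North 1, South 1, East 2, West 1, Central 2, Coastal 2, Highland 2 (sum 11, leaving 5 seats).
Remainders in descending order: South 0.9926, West 0.9676, Central 0.9389, Coastal 0.8833, Highland 0.7174, East 0.3866, North 0.1136.
The surplus seats go to South, West, Central, Coastal, Highland.

North 1; South 2; East 2; West 2; Central 3; Coastal 3; Highland 3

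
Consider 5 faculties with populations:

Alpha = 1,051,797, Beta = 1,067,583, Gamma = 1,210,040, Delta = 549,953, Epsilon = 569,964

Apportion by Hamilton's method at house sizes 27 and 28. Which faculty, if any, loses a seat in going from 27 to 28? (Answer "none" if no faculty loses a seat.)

Epsilon

At 27 seats: Alpha 6, Beta 7, Gamma 7, Delta 3, Epsilon 4.
At 28 seats: Alpha 7, Beta 7, Gamma 8, Delta 3, Epsilon 3.
Epsilon drops from 4 to 3.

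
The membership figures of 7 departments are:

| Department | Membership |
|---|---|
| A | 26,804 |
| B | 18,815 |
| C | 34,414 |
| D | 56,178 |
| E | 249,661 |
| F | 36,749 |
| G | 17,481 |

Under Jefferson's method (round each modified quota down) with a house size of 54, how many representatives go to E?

32

Standard divisor 440102/54 ≈ 8150.037; standard quotas: A 3.289, B 2.309, C 4.223, D 6.893, E 30.633, F 4.509, G 2.145.
Rounding down gives 3, 2, 4, 6, 30, 4, 2 = 51 seats, so the divisor must be adjusted.
With modified divisor 7700: modified quotas A 3.481, B 2.444, C 4.469, D 7.296, E 32.424, F 4.773, G 2.270.
Rounding down: A 3, B 2, C 4, D 7, E 32, F 4, G 2 (total 54).
E receives 32.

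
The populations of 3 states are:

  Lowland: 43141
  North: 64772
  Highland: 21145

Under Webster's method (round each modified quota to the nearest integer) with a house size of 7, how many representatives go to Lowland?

2

Standard divisor 129058/7 ≈ 18436.857; standard quotas: Lowland 2.340, North 3.513, Highland 1.147.
Rounding to the nearest integer gives Lowland 2, North 4, Highland 1 — total 7, matching the house size, so no adjustment is needed.
Lowland receives 2.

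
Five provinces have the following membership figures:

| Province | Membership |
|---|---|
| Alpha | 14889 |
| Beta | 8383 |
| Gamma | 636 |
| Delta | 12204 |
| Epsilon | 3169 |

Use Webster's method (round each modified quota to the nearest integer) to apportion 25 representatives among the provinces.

Alpha 10, Beta 5, Gamma 0, Delta 8, Epsilon 2

Standard divisor 39281/25 ≈ 1571.24; standard quotas: Alpha 9.476, Beta 5.335, Gamma 0.405, Delta 7.767, Epsilon 2.017.
Rounding to the nearest integer gives 9, 5, 0, 8, 2 = 24 seats, so the divisor must be adjusted.
With modified divisor 1550: modified quotas Alpha 9.606, Beta 5.408, Gamma 0.410, Delta 7.874, Epsilon 2.045.
Rounding to the nearest integer: Alpha 10, Beta 5, Gamma 0, Delta 8, Epsilon 2 (total 25).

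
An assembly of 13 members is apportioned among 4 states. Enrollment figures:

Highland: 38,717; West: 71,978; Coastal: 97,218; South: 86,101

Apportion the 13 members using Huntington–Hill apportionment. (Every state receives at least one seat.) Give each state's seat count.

With divisor 23297: modified quotas Highland 1.662, West 3.090, Coastal 4.173, South 3.696.
Geometric-mean thresholds: Highland √(1·2)=1.414, West √(3·4)=3.464, Coastal √(4·5)=4.472, South √(3·4)=3.464.
Each quota rounded against its threshold gives Highland 2, West 3, Coastal 4, South 4 (total 13).

Highland 2, West 3, Coastal 4, South 4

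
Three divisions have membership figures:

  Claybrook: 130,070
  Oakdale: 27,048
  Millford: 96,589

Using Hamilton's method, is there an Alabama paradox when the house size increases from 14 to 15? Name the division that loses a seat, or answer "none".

Oakdale

At 14 seats: Claybrook 7, Oakdale 2, Millford 5.
At 15 seats: Claybrook 8, Oakdale 1, Millford 6.
Oakdale drops from 2 to 1.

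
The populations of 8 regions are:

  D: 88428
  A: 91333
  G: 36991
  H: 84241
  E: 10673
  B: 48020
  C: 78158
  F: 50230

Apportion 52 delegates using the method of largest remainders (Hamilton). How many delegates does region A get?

Standard divisor: 488074 ÷ 52 ≈ 9386.038.
Standard quotas: D 9.4212, A 9.7307, G 3.9411, H 8.9751, E 1.1371, B 5.1161, C 8.3270, F 5.3516.
Lower quotas: D 9, A 9, G 3, H 8, E 1, B 5, C 8, F 5 (sum 48, leaving 4 seats).
Remainders in descending order: H 0.9751, G 0.9411, A 0.7307, D 0.4212, F 0.3516, C 0.3270, E 0.1371, B 0.1161.
Largest remainders: H, G, A, D receive the extra seats.
A receives 10.

10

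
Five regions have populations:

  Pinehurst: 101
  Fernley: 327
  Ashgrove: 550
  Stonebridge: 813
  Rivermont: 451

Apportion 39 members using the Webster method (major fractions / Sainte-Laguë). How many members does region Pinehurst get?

Standard divisor 2242/39 ≈ 57.487; standard quotas: Pinehurst 1.757, Fernley 5.688, Ashgrove 9.567, Stonebridge 14.142, Rivermont 7.845.
Rounding to the nearest integer gives 2, 6, 10, 14, 8 = 40 seats, so the divisor must be adjusted.
With modified divisor 59: modified quotas Pinehurst 1.712, Fernley 5.542, Ashgrove 9.322, Stonebridge 13.780, Rivermont 7.644.
Rounding to the nearest integer: Pinehurst 2, Fernley 6, Ashgrove 9, Stonebridge 14, Rivermont 8 (total 39).
Pinehurst receives 2.

2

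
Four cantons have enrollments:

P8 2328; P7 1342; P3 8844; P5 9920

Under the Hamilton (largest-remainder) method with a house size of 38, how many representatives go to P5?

Total 22434; standard divisor 22434/38 ≈ 590.368.
Standard quotas: P8 3.9433, P7 2.2732, P3 14.9805, P5 16.8031.
Lower quotas: P8 3, P7 2, P3 14, P5 16 (sum 35, leaving 3 seats).
Remainders in descending order: P3 0.9805, P8 0.9433, P5 0.8031, P7 0.2732.
The surplus seats go to P3, P8, P5.
P5 receives 17.

17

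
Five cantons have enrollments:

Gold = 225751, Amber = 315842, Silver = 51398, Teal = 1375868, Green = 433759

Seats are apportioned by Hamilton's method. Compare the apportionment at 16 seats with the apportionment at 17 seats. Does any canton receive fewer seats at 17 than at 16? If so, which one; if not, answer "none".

At 16 seats: Gold 2, Amber 2, Silver 0, Teal 9, Green 3.
At 17 seats: Gold 2, Amber 2, Silver 0, Teal 10, Green 3.
No canton's allocation decreased.

none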